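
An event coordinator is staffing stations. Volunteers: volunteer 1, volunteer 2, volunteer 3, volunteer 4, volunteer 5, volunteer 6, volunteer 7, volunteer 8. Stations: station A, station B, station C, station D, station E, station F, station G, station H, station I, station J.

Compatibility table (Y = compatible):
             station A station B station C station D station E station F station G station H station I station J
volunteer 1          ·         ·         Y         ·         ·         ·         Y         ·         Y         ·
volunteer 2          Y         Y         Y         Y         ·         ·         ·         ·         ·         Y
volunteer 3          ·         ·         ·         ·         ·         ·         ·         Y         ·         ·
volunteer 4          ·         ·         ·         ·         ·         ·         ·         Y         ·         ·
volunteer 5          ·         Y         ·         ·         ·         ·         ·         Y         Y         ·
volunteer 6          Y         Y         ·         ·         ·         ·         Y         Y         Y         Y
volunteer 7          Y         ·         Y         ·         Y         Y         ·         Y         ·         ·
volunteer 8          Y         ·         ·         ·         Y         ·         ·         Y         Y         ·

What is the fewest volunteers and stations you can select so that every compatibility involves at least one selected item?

A maximum matching has 7 edges (e.g. volunteer 1–station C, volunteer 2–station J, volunteer 3–station H, volunteer 5–station I, volunteer 6–station B, volunteer 7–station F, volunteer 8–station A).
By König's theorem the minimum vertex cover has the same size. One such cover is {volunteer 1, volunteer 2, volunteer 5, volunteer 6, volunteer 7, volunteer 8, station H}.

7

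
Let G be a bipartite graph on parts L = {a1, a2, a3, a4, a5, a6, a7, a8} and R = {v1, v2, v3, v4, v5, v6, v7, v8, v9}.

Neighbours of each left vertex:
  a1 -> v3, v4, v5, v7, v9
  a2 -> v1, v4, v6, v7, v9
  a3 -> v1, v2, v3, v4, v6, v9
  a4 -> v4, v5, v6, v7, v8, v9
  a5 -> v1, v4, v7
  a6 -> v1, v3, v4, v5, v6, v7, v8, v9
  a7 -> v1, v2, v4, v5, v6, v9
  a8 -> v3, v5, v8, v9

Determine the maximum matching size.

One maximum matching: a1-v9, a2-v1, a3-v2, a4-v5, a5-v7, a6-v3, a7-v6, a8-v8.
All 8 left vertices are matched, so no larger matching exists.

8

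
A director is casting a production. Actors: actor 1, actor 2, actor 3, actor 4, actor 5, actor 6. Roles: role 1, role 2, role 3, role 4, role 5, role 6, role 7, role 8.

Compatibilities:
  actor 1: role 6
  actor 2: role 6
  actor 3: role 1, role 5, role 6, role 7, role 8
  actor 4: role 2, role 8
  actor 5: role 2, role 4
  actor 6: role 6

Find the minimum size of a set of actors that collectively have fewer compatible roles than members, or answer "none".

2

Take S = {actor 1, actor 2}. Its neighbourhood is {role 6}, so |N(S)| = 1 < |S| = 2.
No single vertex violates Hall's condition since each has at least one neighbour, so 2 is the minimum.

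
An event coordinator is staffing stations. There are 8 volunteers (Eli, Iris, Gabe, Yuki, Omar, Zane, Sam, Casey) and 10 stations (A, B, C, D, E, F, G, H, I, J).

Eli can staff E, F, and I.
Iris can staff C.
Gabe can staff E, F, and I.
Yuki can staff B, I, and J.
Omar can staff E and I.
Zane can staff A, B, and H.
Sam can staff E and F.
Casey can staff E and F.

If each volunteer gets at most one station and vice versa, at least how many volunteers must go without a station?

2

One maximum matching: Eli-I, Iris-C, Gabe-F, Yuki-J, Omar-E, Zane-B.
The set {Eli, Gabe, Omar, Sam, Casey} has only 3 neighbours ({E, F, I}), so by Hall's theorem at most 6 of the 8 volunteers can be matched.
That matches 6 of the 8, leaving 2 unmatched; no matching can do better.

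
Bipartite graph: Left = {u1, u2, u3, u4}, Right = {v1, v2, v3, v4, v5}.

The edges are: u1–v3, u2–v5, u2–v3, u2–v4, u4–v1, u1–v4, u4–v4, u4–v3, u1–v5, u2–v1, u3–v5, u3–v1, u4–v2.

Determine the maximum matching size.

4

A valid assignment of size 4: u1→v3, u2→v4, u3→v1, u4→v2.
All 4 left vertices are matched, so no larger matching exists.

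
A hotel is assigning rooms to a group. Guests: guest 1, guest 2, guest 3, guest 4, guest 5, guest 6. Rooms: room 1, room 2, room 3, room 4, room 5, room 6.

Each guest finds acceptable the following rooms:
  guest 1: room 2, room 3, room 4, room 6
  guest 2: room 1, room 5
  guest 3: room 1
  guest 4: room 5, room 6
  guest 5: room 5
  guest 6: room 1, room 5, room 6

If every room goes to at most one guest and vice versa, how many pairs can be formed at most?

4

For example, pair guest 1-room 3, guest 2-room 5, guest 3-room 1, guest 4-room 6.
The set {guest 2, guest 3, guest 4, guest 5, guest 6} has only 3 neighbours ({room 1, room 5, room 6}), so by Hall's theorem at most 4 of the 6 guests can be matched.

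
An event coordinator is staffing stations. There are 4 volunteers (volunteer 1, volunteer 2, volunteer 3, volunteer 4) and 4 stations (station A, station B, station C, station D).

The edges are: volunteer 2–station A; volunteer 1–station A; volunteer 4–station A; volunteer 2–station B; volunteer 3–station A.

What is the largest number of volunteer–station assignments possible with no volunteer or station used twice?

2

One maximum matching: volunteer 1–station A, volunteer 2–station B.
The set {volunteer 1, volunteer 3, volunteer 4} has only 1 neighbour ({station A}), so by Hall's theorem at most 2 of the 4 volunteers can be matched.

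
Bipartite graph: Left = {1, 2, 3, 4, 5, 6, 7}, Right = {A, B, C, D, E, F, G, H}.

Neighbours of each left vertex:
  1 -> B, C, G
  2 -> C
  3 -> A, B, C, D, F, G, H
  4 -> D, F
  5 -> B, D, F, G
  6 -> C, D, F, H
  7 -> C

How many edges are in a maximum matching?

One maximum matching: 1-G, 2-C, 3-A, 4-D, 5-B, 6-F.
The set {2, 7} has only 1 neighbour ({C}), so by Hall's theorem at most 6 of the 7 left vertices can be matched.

6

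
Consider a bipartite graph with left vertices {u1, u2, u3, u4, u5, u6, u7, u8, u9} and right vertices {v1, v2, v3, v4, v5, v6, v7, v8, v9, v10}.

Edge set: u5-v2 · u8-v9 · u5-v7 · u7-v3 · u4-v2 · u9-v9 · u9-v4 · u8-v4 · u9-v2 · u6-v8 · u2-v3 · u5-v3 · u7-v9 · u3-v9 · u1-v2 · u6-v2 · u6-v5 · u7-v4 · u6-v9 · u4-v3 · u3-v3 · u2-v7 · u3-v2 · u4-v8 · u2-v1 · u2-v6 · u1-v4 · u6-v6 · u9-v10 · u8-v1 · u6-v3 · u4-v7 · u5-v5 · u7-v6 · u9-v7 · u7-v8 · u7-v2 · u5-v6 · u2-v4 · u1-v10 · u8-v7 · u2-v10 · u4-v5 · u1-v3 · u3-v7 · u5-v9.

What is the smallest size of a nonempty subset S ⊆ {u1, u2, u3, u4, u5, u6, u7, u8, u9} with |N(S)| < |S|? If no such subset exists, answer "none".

A matching saturating every left vertex exists, for instance u1→v4, u2→v3, u3→v7, u4→v5, u5→v9, u6→v2, u7→v6, u8→v1, u9→v10.
By Hall's marriage theorem, this means |N(S)| ≥ |S| for every subset S, so no violating subset exists.

none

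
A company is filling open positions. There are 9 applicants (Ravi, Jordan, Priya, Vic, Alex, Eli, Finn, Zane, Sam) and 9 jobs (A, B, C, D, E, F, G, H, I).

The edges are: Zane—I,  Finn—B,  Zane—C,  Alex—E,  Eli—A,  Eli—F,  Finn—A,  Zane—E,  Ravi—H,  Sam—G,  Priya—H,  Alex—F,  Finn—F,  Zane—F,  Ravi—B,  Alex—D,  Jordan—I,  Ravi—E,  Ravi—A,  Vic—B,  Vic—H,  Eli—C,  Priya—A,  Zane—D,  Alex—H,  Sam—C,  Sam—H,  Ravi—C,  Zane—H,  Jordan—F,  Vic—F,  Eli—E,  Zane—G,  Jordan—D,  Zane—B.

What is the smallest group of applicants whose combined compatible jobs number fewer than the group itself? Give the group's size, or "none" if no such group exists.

A matching saturating every applicant exists, for instance Ravi→A, Jordan→I, Priya→H, Vic→F, Alex→D, Eli→E, Finn→B, Zane→G, Sam→C.
By Hall's marriage theorem, this means |N(S)| ≥ |S| for every subset S, so no violating subset exists.

none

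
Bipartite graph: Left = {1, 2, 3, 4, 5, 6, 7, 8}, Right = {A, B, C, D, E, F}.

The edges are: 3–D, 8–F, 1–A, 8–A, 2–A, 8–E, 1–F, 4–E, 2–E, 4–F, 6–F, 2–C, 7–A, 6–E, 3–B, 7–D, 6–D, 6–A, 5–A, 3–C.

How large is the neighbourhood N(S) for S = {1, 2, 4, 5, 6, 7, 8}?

The union of neighbours of {1, 2, 4, 5, 6, 7, 8} is {A, C, D, E, F}, which has 5 elements.
Since |N(S)| = 5 < |S| = 7, Hall's condition fails for this subset.

5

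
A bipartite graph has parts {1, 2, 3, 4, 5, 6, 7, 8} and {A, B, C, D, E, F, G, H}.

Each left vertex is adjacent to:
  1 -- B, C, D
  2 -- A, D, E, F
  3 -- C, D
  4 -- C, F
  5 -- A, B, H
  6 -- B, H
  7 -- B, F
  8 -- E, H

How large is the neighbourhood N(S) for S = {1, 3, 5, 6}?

5

The union of neighbours of {1, 3, 5, 6} is {A, B, C, D, H}, which has 5 elements.
Since |N(S)| = 5 ≥ |S| = 4, Hall's condition holds for this subset.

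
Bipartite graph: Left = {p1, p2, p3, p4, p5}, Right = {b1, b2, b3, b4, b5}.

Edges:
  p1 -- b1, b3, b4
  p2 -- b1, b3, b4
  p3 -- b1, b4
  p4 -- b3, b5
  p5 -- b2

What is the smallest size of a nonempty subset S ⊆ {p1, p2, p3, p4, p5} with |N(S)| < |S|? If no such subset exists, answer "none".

A matching saturating every left vertex exists, for instance p1→b3, p2→b1, p3→b4, p4→b5, p5→b2.
By Hall's marriage theorem, this means |N(S)| ≥ |S| for every subset S, so no violating subset exists.

none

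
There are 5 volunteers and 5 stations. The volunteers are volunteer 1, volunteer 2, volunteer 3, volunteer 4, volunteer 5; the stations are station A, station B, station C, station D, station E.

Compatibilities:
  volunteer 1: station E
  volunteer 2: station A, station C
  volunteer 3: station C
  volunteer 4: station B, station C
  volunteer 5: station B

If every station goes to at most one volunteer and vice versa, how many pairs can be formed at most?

A valid assignment of size 4: volunteer 1-station E, volunteer 2-station A, volunteer 3-station C, volunteer 4-station B.
The set {volunteer 3, volunteer 4, volunteer 5} has only 2 neighbours ({station B, station C}), so by Hall's theorem at most 4 of the 5 volunteers can be matched.

4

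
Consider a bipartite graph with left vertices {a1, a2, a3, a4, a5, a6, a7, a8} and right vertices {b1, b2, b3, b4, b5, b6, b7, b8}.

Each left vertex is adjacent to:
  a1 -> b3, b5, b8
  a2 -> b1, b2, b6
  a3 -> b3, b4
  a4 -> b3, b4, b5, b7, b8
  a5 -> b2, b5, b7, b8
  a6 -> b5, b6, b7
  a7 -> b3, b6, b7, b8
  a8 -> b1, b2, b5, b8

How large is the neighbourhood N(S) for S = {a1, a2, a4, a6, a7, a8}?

The union of neighbours of {a1, a2, a4, a6, a7, a8} is {b1, b2, b3, b4, b5, b6, b7, b8}, which has 8 elements.
Since |N(S)| = 8 ≥ |S| = 6, Hall's condition holds for this subset.

8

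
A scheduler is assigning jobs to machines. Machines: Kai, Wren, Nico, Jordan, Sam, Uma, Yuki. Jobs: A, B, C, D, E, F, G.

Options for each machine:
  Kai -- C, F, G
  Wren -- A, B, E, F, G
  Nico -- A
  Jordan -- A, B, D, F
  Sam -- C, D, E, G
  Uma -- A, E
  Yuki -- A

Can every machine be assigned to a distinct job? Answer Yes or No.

The set {Nico, Yuki} has only 1 neighbour ({A}), so by Hall's theorem at most 6 of the 7 machines can be matched.
Hence no matching covers every machine.

No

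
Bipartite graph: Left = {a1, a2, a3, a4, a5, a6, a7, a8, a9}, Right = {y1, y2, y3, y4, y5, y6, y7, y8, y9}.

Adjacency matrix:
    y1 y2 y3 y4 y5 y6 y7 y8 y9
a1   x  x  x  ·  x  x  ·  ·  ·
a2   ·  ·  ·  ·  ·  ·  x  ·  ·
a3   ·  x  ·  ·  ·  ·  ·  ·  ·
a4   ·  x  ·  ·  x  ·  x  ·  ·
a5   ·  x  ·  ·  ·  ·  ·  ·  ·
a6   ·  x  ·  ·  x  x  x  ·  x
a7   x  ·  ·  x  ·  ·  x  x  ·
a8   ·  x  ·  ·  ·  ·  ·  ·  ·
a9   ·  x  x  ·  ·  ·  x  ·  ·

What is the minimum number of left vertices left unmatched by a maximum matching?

2

A valid assignment of size 7: a1→y6, a2→y7, a3→y2, a4→y5, a6→y9, a7→y1, a9→y3.
The set {a3, a5, a8} has only 1 neighbour ({y2}), so by Hall's theorem at most 7 of the 9 left vertices can be matched.
That matches 7 of the 9, leaving 2 unmatched; no matching can do better.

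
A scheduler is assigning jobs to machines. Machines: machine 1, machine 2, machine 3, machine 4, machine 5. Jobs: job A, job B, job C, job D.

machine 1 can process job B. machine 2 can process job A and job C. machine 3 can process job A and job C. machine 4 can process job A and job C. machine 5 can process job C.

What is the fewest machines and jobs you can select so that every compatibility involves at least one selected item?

3

The 3 edges machine 1–job B, machine 2–job C, machine 3–job A form a matching, so any vertex cover needs at least 3 vertices (one per matched edge).
Conversely {machine 1, job A, job C} meets every edge and has exactly 3 vertices, so 3 is optimal.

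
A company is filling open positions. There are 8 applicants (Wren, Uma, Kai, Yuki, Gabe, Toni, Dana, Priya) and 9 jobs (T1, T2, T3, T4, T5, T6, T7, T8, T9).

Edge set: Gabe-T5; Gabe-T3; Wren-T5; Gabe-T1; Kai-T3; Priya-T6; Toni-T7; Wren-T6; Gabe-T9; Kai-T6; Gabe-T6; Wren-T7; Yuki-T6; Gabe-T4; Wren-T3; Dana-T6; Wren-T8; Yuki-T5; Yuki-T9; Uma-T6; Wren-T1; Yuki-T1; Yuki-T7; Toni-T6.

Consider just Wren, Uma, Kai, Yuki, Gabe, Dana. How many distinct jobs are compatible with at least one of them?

The union of neighbours of {Wren, Uma, Kai, Yuki, Gabe, Dana} is {T1, T3, T4, T5, T6, T7, T8, T9}, which has 8 elements.
Since |N(S)| = 8 ≥ |S| = 6, Hall's condition holds for this subset.

8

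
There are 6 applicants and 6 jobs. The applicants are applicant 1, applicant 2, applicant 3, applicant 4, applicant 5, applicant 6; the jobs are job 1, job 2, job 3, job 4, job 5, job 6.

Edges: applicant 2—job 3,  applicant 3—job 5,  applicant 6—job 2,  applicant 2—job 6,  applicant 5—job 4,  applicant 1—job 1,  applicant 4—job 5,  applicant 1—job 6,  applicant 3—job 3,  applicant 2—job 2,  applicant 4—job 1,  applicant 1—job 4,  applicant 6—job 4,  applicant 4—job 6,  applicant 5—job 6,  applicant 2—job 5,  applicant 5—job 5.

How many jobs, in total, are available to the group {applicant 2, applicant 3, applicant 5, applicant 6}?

The union of neighbours of {applicant 2, applicant 3, applicant 5, applicant 6} is {job 2, job 3, job 4, job 5, job 6}, which has 5 elements.
Since |N(S)| = 5 ≥ |S| = 4, Hall's condition holds for this subset.

5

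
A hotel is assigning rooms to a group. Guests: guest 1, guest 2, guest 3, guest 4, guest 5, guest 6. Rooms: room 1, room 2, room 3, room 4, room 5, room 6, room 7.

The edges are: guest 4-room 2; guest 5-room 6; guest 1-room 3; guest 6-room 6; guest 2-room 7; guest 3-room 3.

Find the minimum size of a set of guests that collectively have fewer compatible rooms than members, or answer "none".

2

Take S = {guest 1, guest 3}. Its neighbourhood is {room 3}, so |N(S)| = 1 < |S| = 2.
No single vertex violates Hall's condition since each has at least one neighbour, so 2 is the minimum.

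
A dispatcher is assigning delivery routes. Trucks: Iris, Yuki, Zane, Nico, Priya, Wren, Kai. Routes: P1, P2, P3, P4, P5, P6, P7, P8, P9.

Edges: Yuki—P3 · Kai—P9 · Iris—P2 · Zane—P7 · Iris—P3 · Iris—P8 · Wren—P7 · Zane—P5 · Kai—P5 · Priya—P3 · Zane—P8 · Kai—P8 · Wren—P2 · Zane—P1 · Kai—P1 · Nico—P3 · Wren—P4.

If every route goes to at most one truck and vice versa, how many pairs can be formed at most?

For example, pair Iris→P8, Yuki→P3, Zane→P5, Wren→P7, Kai→P1.
The set {Yuki, Nico, Priya} has only 1 neighbour ({P3}), so by Hall's theorem at most 5 of the 7 trucks can be matched.

5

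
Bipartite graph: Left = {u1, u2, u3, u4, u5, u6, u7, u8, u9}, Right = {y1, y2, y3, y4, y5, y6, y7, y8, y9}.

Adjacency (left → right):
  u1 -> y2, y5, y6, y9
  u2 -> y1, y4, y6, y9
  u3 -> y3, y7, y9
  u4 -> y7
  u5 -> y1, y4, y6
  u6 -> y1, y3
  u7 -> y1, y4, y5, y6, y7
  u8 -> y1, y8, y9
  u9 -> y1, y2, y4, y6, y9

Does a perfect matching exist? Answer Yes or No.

Yes

One maximum matching: u1→y2, u2→y1, u3→y9, u4→y7, u5→y4, u6→y3, u7→y5, u8→y8, u9→y6.
All 9 left vertices are covered.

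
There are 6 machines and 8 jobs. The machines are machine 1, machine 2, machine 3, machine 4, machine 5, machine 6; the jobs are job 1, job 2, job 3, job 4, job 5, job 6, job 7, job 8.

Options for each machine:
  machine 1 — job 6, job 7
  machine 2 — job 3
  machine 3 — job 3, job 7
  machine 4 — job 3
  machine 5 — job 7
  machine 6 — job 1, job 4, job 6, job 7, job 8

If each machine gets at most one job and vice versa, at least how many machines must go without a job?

2

A valid assignment of size 4: machine 1–job 6, machine 2–job 3, machine 3–job 7, machine 6–job 1.
The set {machine 2, machine 3, machine 4, machine 5} has only 2 neighbours ({job 3, job 7}), so by Hall's theorem at most 4 of the 6 machines can be matched.
That matches 4 of the 6, leaving 2 unmatched; no matching can do better.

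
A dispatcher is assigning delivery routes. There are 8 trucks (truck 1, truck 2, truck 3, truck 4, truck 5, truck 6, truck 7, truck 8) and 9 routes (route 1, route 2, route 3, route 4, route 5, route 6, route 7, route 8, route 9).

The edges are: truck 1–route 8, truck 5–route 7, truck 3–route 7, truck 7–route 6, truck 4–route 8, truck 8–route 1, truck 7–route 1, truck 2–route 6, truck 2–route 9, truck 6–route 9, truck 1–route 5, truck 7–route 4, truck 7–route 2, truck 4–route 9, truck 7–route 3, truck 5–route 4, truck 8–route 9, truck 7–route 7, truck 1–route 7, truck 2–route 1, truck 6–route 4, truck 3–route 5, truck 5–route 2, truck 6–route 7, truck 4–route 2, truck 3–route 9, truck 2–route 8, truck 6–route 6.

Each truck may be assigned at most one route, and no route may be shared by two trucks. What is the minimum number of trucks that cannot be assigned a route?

0

A valid assignment of size 8: truck 1–route 8, truck 2–route 1, truck 3–route 5, truck 4–route 2, truck 5–route 7, truck 6–route 6, truck 7–route 4, truck 8–route 9.
This saturates every truck, so 8 is the maximum.
That matches 8 of the 8, leaving 0 unmatched; no matching can do better.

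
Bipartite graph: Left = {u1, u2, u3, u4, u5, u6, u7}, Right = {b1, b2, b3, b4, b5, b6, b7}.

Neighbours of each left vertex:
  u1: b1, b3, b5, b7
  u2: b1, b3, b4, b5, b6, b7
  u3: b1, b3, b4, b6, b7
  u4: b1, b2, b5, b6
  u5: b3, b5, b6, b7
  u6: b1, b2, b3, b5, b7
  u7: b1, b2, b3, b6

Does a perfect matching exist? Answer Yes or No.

A valid assignment of size 7: u1-b7, u2-b5, u3-b4, u4-b2, u5-b6, u6-b1, u7-b3.
All 7 left vertices are covered.

Yes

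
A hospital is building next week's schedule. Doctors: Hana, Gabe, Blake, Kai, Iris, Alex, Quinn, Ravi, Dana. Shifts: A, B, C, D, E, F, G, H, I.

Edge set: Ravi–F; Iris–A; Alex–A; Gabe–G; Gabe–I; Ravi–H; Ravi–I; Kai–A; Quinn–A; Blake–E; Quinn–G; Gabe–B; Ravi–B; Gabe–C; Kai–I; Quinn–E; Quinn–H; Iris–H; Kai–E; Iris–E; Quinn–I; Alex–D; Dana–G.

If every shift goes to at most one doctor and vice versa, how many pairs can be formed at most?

8

For example, pair Gabe–C, Blake–E, Kai–I, Iris–H, Alex–D, Quinn–A, Ravi–B, Dana–G.
The set {Hana} has only 0 neighbours (∅), so by Hall's theorem at most 8 of the 9 doctors can be matched.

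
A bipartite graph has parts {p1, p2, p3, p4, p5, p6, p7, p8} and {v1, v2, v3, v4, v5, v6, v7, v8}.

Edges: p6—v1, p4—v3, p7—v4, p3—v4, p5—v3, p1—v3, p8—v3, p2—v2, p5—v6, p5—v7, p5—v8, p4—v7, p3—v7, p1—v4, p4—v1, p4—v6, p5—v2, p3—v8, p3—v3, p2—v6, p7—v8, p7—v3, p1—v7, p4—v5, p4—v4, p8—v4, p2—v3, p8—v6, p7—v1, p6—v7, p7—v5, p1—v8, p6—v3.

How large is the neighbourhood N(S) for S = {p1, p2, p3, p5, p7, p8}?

The union of neighbours of {p1, p2, p3, p5, p7, p8} is {v1, v2, v3, v4, v5, v6, v7, v8}, which has 8 elements.
Since |N(S)| = 8 ≥ |S| = 6, Hall's condition holds for this subset.

8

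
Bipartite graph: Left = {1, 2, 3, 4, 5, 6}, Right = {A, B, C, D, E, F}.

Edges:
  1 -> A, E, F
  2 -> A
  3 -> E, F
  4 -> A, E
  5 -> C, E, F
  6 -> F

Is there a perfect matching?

No

The set {1, 2, 3, 4, 6} has only 3 neighbours ({A, E, F}), so by Hall's theorem at most 4 of the 6 left vertices can be matched.
Hence no matching covers every left vertex.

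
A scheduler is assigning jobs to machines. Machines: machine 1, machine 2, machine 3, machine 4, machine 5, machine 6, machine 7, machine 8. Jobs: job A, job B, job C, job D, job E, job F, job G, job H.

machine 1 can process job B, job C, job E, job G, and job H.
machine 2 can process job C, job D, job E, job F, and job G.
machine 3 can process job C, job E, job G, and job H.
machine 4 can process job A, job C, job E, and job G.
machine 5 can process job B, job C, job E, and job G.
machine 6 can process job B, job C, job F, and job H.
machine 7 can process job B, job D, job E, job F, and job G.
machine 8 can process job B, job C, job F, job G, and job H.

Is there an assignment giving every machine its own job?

For example, pair machine 1-job C, machine 2-job G, machine 3-job H, machine 4-job A, machine 5-job E, machine 6-job B, machine 7-job D, machine 8-job F.
Every machine is matched, so this is a perfect matching.

Yes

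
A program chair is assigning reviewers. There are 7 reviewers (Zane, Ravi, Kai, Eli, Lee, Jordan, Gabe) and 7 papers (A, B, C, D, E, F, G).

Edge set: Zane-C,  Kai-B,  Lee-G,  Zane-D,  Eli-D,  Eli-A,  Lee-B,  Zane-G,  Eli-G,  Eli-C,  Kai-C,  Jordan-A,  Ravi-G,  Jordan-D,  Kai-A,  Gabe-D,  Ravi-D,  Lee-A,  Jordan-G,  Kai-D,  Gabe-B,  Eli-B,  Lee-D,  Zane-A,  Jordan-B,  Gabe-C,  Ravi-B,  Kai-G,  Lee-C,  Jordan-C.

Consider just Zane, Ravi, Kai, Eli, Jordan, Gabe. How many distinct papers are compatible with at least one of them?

The union of neighbours of {Zane, Ravi, Kai, Eli, Jordan, Gabe} is {A, B, C, D, G}, which has 5 elements.
Since |N(S)| = 5 < |S| = 6, Hall's condition fails for this subset.

5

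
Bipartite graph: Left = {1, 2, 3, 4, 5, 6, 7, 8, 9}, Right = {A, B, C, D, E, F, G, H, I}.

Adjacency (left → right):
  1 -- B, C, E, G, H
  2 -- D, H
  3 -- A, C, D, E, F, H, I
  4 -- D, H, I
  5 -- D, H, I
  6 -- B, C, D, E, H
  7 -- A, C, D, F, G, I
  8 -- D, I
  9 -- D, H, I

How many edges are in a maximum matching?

7

A valid assignment of size 7: 1-E, 2-H, 3-A, 4-I, 5-D, 6-B, 7-G.
The set {2, 4, 5, 8, 9} has only 3 neighbours ({D, H, I}), so by Hall's theorem at most 7 of the 9 left vertices can be matched.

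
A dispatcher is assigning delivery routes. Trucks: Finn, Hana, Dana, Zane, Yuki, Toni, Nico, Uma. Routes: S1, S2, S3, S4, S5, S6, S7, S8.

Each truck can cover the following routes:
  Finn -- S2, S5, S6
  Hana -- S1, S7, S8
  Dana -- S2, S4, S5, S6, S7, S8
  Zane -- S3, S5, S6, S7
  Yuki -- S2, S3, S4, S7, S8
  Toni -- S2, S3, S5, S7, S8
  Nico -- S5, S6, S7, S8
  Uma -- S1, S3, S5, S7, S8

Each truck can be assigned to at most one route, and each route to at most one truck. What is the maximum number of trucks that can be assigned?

8

A valid assignment of size 8: Finn-S5, Hana-S1, Dana-S4, Zane-S6, Yuki-S2, Toni-S3, Nico-S8, Uma-S7.
All 8 trucks are matched, so no larger matching exists.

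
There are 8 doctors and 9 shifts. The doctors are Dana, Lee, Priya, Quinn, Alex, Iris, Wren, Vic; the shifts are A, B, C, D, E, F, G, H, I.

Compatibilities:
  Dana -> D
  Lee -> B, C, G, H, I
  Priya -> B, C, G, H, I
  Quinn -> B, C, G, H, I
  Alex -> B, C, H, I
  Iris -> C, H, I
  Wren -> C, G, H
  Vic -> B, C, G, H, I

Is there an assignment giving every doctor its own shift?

No

The set {Lee, Priya, Quinn, Alex, Iris, Wren, Vic} has only 5 neighbours ({B, C, G, H, I}), so by Hall's theorem at most 6 of the 8 doctors can be matched.
Hence no matching covers every doctor.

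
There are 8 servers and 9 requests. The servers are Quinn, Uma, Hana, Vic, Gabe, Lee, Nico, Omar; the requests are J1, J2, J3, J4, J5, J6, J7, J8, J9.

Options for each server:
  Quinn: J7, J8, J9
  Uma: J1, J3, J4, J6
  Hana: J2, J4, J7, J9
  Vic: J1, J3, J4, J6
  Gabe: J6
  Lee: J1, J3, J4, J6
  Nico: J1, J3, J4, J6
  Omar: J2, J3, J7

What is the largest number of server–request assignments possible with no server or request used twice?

One maximum matching: Quinn→J9, Uma→J1, Hana→J2, Vic→J4, Gabe→J6, Lee→J3, Omar→J7.
The set {Uma, Vic, Gabe, Lee, Nico} has only 4 neighbours ({J1, J3, J4, J6}), so by Hall's theorem at most 7 of the 8 servers can be matched.

7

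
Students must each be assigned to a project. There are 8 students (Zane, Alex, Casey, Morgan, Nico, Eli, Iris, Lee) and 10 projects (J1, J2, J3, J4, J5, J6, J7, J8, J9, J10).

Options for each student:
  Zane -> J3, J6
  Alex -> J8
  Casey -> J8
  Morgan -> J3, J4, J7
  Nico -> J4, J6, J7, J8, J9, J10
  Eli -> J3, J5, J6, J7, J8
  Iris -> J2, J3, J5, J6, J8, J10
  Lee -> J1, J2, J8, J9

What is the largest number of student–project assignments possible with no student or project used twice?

A valid assignment of size 7: Zane→J3, Alex→J8, Morgan→J4, Nico→J6, Eli→J7, Iris→J2, Lee→J9.
The set {Alex, Casey} has only 1 neighbour ({J8}), so by Hall's theorem at most 7 of the 8 students can be matched.

7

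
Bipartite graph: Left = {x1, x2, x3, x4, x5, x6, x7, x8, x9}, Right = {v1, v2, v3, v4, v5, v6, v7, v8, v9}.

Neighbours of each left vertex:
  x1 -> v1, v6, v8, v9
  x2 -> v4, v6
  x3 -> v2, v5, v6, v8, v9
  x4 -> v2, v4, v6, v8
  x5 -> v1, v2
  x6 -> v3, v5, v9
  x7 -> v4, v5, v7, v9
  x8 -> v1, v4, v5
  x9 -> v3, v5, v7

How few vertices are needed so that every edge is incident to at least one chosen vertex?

{x1, x2, x3, x4, x5, x6, x7, x8, x9} is a vertex cover of size 9: every edge has an endpoint in this set.
No smaller cover exists because x1–v1, x2–v6, x3–v9, x4–v8, x5–v2, x6–v3, x7–v4, x8–v5, x9–v7 is a matching of size 9, and a cover must include an endpoint of each of these disjoint edges (König's theorem).

9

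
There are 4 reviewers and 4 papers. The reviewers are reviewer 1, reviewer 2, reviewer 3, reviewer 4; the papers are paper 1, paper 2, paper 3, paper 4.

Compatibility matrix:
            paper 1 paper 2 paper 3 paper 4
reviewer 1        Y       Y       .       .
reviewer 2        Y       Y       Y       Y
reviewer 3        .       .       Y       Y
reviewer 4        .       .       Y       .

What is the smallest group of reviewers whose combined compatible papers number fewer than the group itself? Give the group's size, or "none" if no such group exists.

A matching saturating every reviewer exists, for instance reviewer 1→paper 2, reviewer 2→paper 1, reviewer 3→paper 4, reviewer 4→paper 3.
By Hall's marriage theorem, this means |N(S)| ≥ |S| for every subset S, so no violating subset exists.

none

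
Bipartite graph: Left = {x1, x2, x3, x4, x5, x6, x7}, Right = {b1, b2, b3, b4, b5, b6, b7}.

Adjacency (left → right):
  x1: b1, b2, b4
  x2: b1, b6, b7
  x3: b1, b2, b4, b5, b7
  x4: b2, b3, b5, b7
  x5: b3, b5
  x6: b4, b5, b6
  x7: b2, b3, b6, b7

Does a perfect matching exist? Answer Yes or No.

Yes

For example, pair x1→b4, x2→b7, x3→b1, x4→b2, x5→b5, x6→b6, x7→b3.
Every left vertex is matched, so this is a perfect matching.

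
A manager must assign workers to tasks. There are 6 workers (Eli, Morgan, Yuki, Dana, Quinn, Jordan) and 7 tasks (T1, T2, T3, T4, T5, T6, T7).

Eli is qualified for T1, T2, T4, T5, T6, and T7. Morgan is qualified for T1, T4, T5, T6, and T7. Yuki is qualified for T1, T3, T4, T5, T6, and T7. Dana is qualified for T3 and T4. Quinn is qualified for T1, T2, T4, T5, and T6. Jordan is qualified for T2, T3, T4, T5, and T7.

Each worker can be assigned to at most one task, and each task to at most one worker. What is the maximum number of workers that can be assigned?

6

A valid assignment of size 6: Eli-T1, Morgan-T4, Yuki-T6, Dana-T3, Quinn-T5, Jordan-T7.
All 6 workers are matched, so no larger matching exists.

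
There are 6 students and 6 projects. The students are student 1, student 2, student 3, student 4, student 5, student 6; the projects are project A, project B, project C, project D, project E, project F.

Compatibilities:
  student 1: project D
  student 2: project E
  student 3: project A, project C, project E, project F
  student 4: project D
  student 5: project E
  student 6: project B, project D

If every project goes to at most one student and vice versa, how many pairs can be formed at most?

A valid assignment of size 4: student 1-project D, student 2-project E, student 3-project C, student 6-project B.
The set {student 1, student 2, student 4, student 5} has only 2 neighbours ({project D, project E}), so by Hall's theorem at most 4 of the 6 students can be matched.

4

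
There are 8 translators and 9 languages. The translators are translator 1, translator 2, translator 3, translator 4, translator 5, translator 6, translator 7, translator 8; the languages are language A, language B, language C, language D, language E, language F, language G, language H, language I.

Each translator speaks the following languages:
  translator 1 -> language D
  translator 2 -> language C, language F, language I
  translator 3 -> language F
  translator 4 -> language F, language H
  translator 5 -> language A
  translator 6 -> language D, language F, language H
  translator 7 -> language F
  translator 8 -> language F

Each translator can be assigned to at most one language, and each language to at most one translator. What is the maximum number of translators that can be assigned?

5

For example, pair translator 1→language D, translator 2→language I, translator 3→language F, translator 4→language H, translator 5→language A.
The set {translator 1, translator 3, translator 4, translator 6, translator 7, translator 8} has only 3 neighbours ({language D, language F, language H}), so by Hall's theorem at most 5 of the 8 translators can be matched.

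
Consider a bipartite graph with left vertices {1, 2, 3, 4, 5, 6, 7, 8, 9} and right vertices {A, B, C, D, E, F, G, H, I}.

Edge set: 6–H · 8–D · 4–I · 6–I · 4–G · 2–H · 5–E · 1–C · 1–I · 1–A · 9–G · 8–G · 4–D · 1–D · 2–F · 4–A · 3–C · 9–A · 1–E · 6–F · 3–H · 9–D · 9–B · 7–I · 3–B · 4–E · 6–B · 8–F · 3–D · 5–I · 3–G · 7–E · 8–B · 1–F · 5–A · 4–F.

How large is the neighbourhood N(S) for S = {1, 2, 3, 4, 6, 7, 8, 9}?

The union of neighbours of {1, 2, 3, 4, 6, 7, 8, 9} is {A, B, C, D, E, F, G, H, I}, which has 9 elements.
Since |N(S)| = 9 ≥ |S| = 8, Hall's condition holds for this subset.

9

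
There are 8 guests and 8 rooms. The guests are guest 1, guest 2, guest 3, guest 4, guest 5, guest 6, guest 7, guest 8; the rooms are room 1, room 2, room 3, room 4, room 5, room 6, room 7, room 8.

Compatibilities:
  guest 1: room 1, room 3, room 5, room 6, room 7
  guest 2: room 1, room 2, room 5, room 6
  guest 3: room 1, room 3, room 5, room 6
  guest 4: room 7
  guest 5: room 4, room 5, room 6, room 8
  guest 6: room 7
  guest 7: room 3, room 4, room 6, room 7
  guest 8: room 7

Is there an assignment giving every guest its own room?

The set {guest 4, guest 6, guest 8} has only 1 neighbour ({room 7}), so by Hall's theorem at most 6 of the 8 guests can be matched.
Hence no matching covers every guest.

No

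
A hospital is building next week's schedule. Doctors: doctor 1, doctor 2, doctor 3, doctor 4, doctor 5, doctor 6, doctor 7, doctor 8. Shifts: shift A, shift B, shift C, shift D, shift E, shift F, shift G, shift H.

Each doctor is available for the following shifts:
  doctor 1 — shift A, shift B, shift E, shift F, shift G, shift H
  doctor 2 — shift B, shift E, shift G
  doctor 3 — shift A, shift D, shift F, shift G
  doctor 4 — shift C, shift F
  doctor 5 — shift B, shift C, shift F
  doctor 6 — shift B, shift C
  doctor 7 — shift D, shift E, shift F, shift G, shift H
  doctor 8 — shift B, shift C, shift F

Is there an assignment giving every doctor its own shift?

No

The set {doctor 4, doctor 5, doctor 6, doctor 8} has only 3 neighbours ({shift B, shift C, shift F}), so by Hall's theorem at most 7 of the 8 doctors can be matched.
Hence no matching covers every doctor.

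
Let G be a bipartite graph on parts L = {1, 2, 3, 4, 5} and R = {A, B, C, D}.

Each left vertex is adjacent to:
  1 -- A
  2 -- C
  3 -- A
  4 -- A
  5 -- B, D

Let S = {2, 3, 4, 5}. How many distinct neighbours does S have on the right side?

The union of neighbours of {2, 3, 4, 5} is {A, B, C, D}, which has 4 elements.
Since |N(S)| = 4 ≥ |S| = 4, Hall's condition holds for this subset.

4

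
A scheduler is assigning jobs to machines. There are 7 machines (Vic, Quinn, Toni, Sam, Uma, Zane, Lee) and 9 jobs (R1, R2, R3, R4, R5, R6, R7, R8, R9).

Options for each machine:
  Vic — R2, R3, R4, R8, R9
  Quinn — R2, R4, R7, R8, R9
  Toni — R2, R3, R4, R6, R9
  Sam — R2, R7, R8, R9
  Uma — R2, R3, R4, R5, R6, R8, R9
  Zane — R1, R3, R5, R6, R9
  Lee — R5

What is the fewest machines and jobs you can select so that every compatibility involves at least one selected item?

The 7 edges Vic–R2, Quinn–R4, Toni–R3, Sam–R7, Uma–R6, Zane–R9, Lee–R5 form a matching, so any vertex cover needs at least 7 vertices (one per matched edge).
Conversely {Vic, Quinn, Toni, Sam, Uma, Zane, Lee} meets every edge and has exactly 7 vertices, so 7 is optimal.

7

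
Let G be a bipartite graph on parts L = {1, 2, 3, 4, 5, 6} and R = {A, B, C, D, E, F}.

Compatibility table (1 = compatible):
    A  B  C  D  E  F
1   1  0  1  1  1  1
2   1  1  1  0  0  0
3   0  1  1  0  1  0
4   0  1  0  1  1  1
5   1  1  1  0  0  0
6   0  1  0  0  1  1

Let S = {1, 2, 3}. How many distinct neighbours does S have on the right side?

6

The union of neighbours of {1, 2, 3} is {A, B, C, D, E, F}, which has 6 elements.
Since |N(S)| = 6 ≥ |S| = 3, Hall's condition holds for this subset.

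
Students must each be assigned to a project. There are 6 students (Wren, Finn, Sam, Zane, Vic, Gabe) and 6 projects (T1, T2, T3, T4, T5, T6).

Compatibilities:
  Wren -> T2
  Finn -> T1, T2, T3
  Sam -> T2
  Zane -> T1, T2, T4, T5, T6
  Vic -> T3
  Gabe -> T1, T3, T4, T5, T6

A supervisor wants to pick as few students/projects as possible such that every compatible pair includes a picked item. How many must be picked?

5

{Finn, Zane, Vic, Gabe, T2} is a vertex cover of size 5: every edge has an endpoint in this set.
No smaller cover exists because Wren–T2, Finn–T1, Zane–T5, Vic–T3, Gabe–T4 is a matching of size 5, and a cover must include an endpoint of each of these disjoint edges (König's theorem).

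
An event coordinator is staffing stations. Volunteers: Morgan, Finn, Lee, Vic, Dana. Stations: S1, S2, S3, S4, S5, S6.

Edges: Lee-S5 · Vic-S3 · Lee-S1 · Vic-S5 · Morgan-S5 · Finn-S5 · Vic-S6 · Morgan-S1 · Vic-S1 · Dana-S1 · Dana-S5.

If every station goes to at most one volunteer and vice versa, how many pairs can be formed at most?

One maximum matching: Morgan–S1, Finn–S5, Vic–S6.
The set {Morgan, Finn, Lee, Dana} has only 2 neighbours ({S1, S5}), so by Hall's theorem at most 3 of the 5 volunteers can be matched.

3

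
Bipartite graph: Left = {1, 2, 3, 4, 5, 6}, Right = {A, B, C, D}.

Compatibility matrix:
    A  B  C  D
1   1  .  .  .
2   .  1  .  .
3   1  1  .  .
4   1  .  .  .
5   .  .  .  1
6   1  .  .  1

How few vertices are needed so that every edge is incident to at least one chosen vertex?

{A, B, D} is a vertex cover of size 3: every edge has an endpoint in this set.
No smaller cover exists because 1–A, 2–B, 5–D is a matching of size 3, and a cover must include an endpoint of each of these disjoint edges (König's theorem).

3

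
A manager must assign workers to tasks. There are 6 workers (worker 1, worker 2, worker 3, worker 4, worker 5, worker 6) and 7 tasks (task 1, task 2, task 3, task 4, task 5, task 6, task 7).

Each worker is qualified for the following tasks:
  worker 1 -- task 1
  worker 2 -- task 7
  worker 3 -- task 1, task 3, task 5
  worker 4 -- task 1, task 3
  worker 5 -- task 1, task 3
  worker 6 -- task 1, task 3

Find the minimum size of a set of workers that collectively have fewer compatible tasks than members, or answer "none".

Take S = {worker 1, worker 4, worker 5}. Its neighbourhood is {task 1, task 3}, so |N(S)| = 2 < |S| = 3.
Every subset of size less than 3 has at least as many neighbours as members, so 3 is the minimum.

3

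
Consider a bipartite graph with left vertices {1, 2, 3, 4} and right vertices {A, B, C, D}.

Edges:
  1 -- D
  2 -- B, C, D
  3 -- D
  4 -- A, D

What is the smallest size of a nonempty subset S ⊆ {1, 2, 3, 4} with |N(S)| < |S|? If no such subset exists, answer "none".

2

Take S = {1, 3}. Its neighbourhood is {D}, so |N(S)| = 1 < |S| = 2.
No single vertex violates Hall's condition since each has at least one neighbour, so 2 is the minimum.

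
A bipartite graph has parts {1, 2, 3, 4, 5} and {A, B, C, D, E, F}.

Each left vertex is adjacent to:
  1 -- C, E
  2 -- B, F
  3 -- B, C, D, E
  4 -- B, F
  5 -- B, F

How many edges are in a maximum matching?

4

For example, pair 1→C, 2→F, 3→E, 4→B.
The set {2, 4, 5} has only 2 neighbours ({B, F}), so by Hall's theorem at most 4 of the 5 left vertices can be matched.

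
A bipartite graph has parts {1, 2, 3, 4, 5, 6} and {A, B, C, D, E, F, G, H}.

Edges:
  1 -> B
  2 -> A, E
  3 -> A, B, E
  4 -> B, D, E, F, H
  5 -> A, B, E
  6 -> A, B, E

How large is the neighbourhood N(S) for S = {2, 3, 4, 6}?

The union of neighbours of {2, 3, 4, 6} is {A, B, D, E, F, H}, which has 6 elements.
Since |N(S)| = 6 ≥ |S| = 4, Hall's condition holds for this subset.

6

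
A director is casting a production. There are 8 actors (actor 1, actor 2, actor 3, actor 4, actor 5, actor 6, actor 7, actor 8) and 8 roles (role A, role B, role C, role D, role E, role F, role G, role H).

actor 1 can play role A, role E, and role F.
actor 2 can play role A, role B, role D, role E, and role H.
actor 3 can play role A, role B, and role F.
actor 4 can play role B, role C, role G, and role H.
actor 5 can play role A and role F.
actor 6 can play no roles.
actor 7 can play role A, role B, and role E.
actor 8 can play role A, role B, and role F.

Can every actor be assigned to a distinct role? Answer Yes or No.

The set {actor 1, actor 3, actor 5, actor 6, actor 7, actor 8} has only 4 neighbours ({role A, role B, role E, role F}), so by Hall's theorem at most 6 of the 8 actors can be matched.
Hence no matching covers every actor.

No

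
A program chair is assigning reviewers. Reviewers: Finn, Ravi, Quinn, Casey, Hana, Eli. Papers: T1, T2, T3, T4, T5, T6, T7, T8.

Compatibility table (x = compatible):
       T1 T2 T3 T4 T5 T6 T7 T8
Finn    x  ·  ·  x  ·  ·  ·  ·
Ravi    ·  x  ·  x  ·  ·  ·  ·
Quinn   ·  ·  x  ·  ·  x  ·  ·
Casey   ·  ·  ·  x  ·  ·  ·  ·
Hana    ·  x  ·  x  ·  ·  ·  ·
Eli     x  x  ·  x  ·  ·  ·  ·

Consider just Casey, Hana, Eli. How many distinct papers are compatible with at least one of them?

The union of neighbours of {Casey, Hana, Eli} is {T1, T2, T4}, which has 3 elements.
Since |N(S)| = 3 ≥ |S| = 3, Hall's condition holds for this subset.

3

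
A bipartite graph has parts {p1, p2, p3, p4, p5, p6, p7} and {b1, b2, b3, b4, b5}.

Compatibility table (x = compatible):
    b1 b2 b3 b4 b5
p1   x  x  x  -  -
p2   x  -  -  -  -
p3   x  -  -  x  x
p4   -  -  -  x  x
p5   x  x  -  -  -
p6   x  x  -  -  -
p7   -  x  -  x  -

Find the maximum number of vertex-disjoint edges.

5

For example, pair p1-b3, p2-b1, p3-b4, p4-b5, p5-b2.
The set {p2, p3, p4, p5, p6, p7} has only 4 neighbours ({b1, b2, b4, b5}), so by Hall's theorem at most 5 of the 7 left vertices can be matched.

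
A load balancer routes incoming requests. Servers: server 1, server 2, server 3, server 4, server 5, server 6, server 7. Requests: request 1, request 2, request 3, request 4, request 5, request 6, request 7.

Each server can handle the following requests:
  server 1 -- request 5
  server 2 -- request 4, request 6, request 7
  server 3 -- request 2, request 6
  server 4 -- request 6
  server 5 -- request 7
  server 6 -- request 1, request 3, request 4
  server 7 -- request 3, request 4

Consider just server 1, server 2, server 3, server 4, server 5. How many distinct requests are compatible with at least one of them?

The union of neighbours of {server 1, server 2, server 3, server 4, server 5} is {request 2, request 4, request 5, request 6, request 7}, which has 5 elements.
Since |N(S)| = 5 ≥ |S| = 5, Hall's condition holds for this subset.

5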